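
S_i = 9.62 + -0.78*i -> [9.62, 8.84, 8.06, 7.28, 6.5]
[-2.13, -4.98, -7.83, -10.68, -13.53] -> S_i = -2.13 + -2.85*i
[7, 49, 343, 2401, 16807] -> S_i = 7*7^i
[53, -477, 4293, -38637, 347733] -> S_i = 53*-9^i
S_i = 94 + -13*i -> [94, 81, 68, 55, 42]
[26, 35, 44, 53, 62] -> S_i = 26 + 9*i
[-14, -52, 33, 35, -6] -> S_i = Random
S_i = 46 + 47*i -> [46, 93, 140, 187, 234]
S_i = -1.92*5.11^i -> [-1.92, -9.81, -50.14, -256.19, -1309.14]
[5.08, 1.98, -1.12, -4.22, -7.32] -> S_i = 5.08 + -3.10*i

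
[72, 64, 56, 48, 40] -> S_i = 72 + -8*i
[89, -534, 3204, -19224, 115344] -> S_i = 89*-6^i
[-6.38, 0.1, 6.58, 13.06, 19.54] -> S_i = -6.38 + 6.48*i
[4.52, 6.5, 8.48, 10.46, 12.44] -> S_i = 4.52 + 1.98*i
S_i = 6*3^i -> [6, 18, 54, 162, 486]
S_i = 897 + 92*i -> [897, 989, 1081, 1173, 1265]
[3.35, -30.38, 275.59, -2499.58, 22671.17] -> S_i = 3.35*(-9.07)^i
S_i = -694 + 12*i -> [-694, -682, -670, -658, -646]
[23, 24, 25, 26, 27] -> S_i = 23 + 1*i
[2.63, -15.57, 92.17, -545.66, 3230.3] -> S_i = 2.63*(-5.92)^i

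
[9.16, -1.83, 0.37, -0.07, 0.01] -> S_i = 9.16*(-0.20)^i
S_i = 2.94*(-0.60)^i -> [2.94, -1.76, 1.06, -0.64, 0.38]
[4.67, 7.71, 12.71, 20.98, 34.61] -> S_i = 4.67*1.65^i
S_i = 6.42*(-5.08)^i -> [6.42, -32.61, 165.68, -841.64, 4275.53]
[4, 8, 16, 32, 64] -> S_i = 4*2^i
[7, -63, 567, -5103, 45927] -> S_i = 7*-9^i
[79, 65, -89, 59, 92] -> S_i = Random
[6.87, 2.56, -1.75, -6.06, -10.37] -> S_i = 6.87 + -4.31*i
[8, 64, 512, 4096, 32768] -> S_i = 8*8^i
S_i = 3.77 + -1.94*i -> [3.77, 1.83, -0.11, -2.05, -3.99]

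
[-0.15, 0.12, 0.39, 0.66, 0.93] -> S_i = -0.15 + 0.27*i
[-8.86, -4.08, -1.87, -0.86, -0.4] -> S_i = -8.86*0.46^i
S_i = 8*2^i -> [8, 16, 32, 64, 128]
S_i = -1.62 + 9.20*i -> [-1.62, 7.58, 16.78, 25.98, 35.18]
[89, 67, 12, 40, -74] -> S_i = Random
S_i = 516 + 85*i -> [516, 601, 686, 771, 856]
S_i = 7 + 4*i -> [7, 11, 15, 19, 23]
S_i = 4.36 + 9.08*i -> [4.36, 13.44, 22.52, 31.6, 40.68]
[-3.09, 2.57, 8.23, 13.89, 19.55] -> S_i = -3.09 + 5.66*i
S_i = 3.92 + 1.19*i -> [3.92, 5.11, 6.3, 7.49, 8.68]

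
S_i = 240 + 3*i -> [240, 243, 246, 249, 252]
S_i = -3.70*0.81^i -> [-3.7, -3.0, -2.43, -1.97, -1.59]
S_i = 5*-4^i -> [5, -20, 80, -320, 1280]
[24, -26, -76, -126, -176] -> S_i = 24 + -50*i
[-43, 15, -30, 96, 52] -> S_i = Random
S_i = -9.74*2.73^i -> [-9.74, -26.59, -72.59, -198.17, -541.02]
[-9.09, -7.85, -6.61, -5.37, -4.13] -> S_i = -9.09 + 1.24*i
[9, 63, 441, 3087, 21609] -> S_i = 9*7^i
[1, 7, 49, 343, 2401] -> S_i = 1*7^i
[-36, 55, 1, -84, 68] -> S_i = Random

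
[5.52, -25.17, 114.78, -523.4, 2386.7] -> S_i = 5.52*(-4.56)^i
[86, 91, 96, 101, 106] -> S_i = 86 + 5*i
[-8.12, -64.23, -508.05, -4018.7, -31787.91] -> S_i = -8.12*7.91^i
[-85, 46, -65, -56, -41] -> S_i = Random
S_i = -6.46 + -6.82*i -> [-6.46, -13.28, -20.1, -26.92, -33.74]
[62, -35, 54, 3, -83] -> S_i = Random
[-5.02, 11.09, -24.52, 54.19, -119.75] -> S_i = -5.02*(-2.21)^i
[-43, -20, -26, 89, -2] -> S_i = Random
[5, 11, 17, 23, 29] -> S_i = 5 + 6*i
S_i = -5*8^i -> [-5, -40, -320, -2560, -20480]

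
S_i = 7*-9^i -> [7, -63, 567, -5103, 45927]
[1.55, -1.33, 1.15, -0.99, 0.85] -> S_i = 1.55*(-0.86)^i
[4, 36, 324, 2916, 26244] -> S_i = 4*9^i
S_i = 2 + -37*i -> [2, -35, -72, -109, -146]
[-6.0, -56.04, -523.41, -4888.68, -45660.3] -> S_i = -6.00*9.34^i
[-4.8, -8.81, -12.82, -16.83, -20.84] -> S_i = -4.80 + -4.01*i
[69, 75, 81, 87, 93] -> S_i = 69 + 6*i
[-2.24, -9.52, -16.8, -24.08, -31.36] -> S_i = -2.24 + -7.28*i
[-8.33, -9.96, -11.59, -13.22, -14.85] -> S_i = -8.33 + -1.63*i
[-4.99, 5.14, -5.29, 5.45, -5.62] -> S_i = -4.99*(-1.03)^i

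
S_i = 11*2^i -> [11, 22, 44, 88, 176]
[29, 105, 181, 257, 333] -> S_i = 29 + 76*i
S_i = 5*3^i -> [5, 15, 45, 135, 405]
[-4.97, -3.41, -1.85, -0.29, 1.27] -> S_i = -4.97 + 1.56*i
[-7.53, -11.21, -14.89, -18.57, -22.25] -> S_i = -7.53 + -3.68*i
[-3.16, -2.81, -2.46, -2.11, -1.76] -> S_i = -3.16 + 0.35*i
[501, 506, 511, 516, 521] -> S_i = 501 + 5*i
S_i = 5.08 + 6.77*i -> [5.08, 11.85, 18.62, 25.39, 32.16]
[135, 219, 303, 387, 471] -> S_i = 135 + 84*i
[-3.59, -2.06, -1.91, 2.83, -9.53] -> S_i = Random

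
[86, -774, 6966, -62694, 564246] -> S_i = 86*-9^i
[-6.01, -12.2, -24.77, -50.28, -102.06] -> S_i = -6.01*2.03^i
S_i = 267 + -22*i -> [267, 245, 223, 201, 179]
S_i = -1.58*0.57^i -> [-1.58, -0.9, -0.51, -0.29, -0.17]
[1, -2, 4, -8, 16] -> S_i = 1*-2^i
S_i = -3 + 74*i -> [-3, 71, 145, 219, 293]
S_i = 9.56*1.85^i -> [9.56, 17.69, 32.72, 60.53, 111.98]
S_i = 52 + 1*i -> [52, 53, 54, 55, 56]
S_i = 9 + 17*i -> [9, 26, 43, 60, 77]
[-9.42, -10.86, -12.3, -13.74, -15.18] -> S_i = -9.42 + -1.44*i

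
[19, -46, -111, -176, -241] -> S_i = 19 + -65*i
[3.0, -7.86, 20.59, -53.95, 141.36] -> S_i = 3.00*(-2.62)^i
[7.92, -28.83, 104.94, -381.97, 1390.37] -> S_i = 7.92*(-3.64)^i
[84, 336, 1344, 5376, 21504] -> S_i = 84*4^i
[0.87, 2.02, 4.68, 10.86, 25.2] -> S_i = 0.87*2.32^i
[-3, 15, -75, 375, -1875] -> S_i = -3*-5^i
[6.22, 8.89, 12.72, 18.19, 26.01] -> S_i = 6.22*1.43^i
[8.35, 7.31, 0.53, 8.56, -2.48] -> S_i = Random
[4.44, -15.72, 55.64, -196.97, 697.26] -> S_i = 4.44*(-3.54)^i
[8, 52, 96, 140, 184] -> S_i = 8 + 44*i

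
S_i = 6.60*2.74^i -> [6.6, 18.08, 49.55, 135.77, 372.0]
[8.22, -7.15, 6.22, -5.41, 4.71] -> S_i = 8.22*(-0.87)^i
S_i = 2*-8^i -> [2, -16, 128, -1024, 8192]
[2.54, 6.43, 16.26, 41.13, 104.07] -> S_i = 2.54*2.53^i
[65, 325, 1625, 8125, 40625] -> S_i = 65*5^i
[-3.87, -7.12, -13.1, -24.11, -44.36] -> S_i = -3.87*1.84^i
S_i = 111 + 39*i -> [111, 150, 189, 228, 267]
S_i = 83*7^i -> [83, 581, 4067, 28469, 199283]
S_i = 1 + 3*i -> [1, 4, 7, 10, 13]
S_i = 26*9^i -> [26, 234, 2106, 18954, 170586]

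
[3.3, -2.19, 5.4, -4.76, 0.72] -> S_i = Random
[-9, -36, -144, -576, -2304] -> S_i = -9*4^i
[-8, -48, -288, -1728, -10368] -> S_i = -8*6^i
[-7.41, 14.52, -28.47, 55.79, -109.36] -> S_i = -7.41*(-1.96)^i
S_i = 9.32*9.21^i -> [9.32, 85.84, 790.56, 7281.06, 67058.59]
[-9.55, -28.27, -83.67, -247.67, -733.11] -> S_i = -9.55*2.96^i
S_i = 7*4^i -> [7, 28, 112, 448, 1792]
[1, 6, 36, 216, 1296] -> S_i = 1*6^i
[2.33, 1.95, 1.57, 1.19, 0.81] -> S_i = 2.33 + -0.38*i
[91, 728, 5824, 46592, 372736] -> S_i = 91*8^i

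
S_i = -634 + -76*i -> [-634, -710, -786, -862, -938]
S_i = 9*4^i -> [9, 36, 144, 576, 2304]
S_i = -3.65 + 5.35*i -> [-3.65, 1.7, 7.05, 12.4, 17.75]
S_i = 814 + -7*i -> [814, 807, 800, 793, 786]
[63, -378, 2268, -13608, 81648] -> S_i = 63*-6^i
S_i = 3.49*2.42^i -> [3.49, 8.45, 20.44, 49.46, 119.7]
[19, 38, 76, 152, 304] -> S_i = 19*2^i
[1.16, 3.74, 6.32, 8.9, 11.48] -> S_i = 1.16 + 2.58*i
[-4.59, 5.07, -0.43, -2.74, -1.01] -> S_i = Random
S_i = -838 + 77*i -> [-838, -761, -684, -607, -530]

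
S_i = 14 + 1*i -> [14, 15, 16, 17, 18]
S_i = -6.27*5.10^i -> [-6.27, -31.98, -163.08, -831.72, -4241.78]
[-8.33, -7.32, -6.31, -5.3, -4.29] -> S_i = -8.33 + 1.01*i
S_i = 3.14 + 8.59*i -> [3.14, 11.73, 20.32, 28.91, 37.5]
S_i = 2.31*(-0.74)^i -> [2.31, -1.71, 1.26, -0.94, 0.69]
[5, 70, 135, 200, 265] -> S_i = 5 + 65*i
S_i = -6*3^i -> [-6, -18, -54, -162, -486]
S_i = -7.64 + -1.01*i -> [-7.64, -8.65, -9.66, -10.67, -11.68]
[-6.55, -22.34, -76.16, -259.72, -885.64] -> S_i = -6.55*3.41^i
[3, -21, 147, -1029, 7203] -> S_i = 3*-7^i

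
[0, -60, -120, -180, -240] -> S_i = 0 + -60*i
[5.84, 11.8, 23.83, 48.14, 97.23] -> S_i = 5.84*2.02^i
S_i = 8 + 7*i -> [8, 15, 22, 29, 36]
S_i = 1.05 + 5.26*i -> [1.05, 6.31, 11.57, 16.83, 22.09]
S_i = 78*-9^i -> [78, -702, 6318, -56862, 511758]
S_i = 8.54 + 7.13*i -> [8.54, 15.67, 22.8, 29.93, 37.06]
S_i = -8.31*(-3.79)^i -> [-8.31, 31.49, -119.37, 452.4, -1714.58]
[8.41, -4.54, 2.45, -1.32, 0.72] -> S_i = 8.41*(-0.54)^i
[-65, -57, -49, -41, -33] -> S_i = -65 + 8*i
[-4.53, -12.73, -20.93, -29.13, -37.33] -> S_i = -4.53 + -8.20*i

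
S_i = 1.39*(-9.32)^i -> [1.39, -12.95, 120.74, -1125.29, 10487.66]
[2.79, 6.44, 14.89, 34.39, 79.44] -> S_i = 2.79*2.31^i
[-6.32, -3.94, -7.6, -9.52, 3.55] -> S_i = Random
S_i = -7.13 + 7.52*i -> [-7.13, 0.39, 7.91, 15.43, 22.95]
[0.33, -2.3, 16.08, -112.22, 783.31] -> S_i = 0.33*(-6.98)^i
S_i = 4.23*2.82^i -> [4.23, 11.93, 33.64, 94.86, 267.51]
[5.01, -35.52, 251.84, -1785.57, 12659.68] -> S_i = 5.01*(-7.09)^i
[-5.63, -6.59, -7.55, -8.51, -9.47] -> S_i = -5.63 + -0.96*i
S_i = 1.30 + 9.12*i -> [1.3, 10.42, 19.54, 28.66, 37.78]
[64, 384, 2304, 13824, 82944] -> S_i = 64*6^i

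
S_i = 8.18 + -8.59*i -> [8.18, -0.41, -9.0, -17.59, -26.18]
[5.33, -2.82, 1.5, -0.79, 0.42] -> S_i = 5.33*(-0.53)^i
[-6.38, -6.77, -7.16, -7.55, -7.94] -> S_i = -6.38 + -0.39*i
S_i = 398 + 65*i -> [398, 463, 528, 593, 658]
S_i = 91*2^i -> [91, 182, 364, 728, 1456]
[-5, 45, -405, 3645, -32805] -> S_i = -5*-9^i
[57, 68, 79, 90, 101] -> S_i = 57 + 11*i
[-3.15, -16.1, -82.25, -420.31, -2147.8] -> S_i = -3.15*5.11^i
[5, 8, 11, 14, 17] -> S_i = 5 + 3*i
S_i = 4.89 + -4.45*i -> [4.89, 0.44, -4.01, -8.46, -12.91]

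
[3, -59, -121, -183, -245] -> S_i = 3 + -62*i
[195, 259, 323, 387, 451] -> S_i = 195 + 64*i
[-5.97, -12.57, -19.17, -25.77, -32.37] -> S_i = -5.97 + -6.60*i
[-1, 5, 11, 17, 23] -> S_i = -1 + 6*i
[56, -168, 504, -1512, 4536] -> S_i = 56*-3^i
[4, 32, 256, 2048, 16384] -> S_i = 4*8^i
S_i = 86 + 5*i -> [86, 91, 96, 101, 106]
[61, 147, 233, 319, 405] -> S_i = 61 + 86*i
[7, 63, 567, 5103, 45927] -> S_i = 7*9^i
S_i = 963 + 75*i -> [963, 1038, 1113, 1188, 1263]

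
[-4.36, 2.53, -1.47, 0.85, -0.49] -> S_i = -4.36*(-0.58)^i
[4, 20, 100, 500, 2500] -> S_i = 4*5^i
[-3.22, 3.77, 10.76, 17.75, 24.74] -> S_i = -3.22 + 6.99*i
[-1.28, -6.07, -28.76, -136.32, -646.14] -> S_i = -1.28*4.74^i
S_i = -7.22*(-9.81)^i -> [-7.22, 70.83, -694.82, 6816.23, -66867.21]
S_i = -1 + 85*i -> [-1, 84, 169, 254, 339]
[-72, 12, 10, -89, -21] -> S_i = Random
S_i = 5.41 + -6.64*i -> [5.41, -1.23, -7.87, -14.51, -21.15]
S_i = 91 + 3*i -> [91, 94, 97, 100, 103]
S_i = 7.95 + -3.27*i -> [7.95, 4.68, 1.41, -1.86, -5.13]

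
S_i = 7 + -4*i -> [7, 3, -1, -5, -9]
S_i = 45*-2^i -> [45, -90, 180, -360, 720]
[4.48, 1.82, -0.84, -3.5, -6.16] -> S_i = 4.48 + -2.66*i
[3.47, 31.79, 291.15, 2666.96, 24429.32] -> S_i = 3.47*9.16^i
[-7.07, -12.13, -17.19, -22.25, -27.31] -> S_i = -7.07 + -5.06*i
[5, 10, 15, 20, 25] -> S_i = 5 + 5*i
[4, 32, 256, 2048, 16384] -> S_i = 4*8^i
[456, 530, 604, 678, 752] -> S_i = 456 + 74*i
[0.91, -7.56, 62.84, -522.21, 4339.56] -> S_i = 0.91*(-8.31)^i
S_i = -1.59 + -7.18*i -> [-1.59, -8.77, -15.95, -23.13, -30.31]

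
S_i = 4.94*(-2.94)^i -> [4.94, -14.52, 42.7, -125.54, 369.08]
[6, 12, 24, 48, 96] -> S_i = 6*2^i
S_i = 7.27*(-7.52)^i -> [7.27, -54.67, 411.12, -3091.63, 23249.08]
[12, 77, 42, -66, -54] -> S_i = Random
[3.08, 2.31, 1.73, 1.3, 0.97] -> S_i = 3.08*0.75^i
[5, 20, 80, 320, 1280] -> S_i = 5*4^i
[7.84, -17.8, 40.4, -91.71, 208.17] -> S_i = 7.84*(-2.27)^i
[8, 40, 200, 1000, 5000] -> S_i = 8*5^i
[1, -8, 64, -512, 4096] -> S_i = 1*-8^i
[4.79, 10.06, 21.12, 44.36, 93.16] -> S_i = 4.79*2.10^i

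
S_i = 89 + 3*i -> [89, 92, 95, 98, 101]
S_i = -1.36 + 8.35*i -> [-1.36, 6.99, 15.34, 23.69, 32.04]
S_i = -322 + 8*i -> [-322, -314, -306, -298, -290]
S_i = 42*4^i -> [42, 168, 672, 2688, 10752]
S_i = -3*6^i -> [-3, -18, -108, -648, -3888]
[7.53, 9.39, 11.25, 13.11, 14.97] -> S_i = 7.53 + 1.86*i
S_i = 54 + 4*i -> [54, 58, 62, 66, 70]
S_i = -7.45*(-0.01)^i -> [-7.45, 0.07, -0.0, 0.0, -0.0]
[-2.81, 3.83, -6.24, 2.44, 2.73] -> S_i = Random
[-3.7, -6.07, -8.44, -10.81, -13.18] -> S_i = -3.70 + -2.37*i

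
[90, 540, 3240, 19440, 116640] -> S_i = 90*6^i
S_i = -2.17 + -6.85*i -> [-2.17, -9.02, -15.87, -22.72, -29.57]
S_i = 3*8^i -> [3, 24, 192, 1536, 12288]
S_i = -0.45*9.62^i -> [-0.45, -4.33, -41.64, -400.62, -3854.01]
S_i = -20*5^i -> [-20, -100, -500, -2500, -12500]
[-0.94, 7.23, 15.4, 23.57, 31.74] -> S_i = -0.94 + 8.17*i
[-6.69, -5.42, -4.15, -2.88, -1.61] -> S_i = -6.69 + 1.27*i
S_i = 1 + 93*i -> [1, 94, 187, 280, 373]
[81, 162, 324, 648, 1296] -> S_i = 81*2^i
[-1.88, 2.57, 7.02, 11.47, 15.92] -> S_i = -1.88 + 4.45*i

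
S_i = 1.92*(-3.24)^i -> [1.92, -6.22, 20.16, -65.3, 211.58]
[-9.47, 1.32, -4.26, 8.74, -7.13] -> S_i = Random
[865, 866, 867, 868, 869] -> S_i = 865 + 1*i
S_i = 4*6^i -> [4, 24, 144, 864, 5184]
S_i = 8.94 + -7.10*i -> [8.94, 1.84, -5.26, -12.36, -19.46]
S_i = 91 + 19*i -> [91, 110, 129, 148, 167]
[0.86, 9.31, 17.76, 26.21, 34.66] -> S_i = 0.86 + 8.45*i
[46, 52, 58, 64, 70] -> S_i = 46 + 6*i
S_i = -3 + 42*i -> [-3, 39, 81, 123, 165]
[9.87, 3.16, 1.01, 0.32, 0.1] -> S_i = 9.87*0.32^i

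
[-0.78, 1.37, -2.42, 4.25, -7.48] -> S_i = -0.78*(-1.76)^i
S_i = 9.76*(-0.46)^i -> [9.76, -4.49, 2.07, -0.95, 0.44]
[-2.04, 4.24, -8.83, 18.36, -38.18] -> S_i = -2.04*(-2.08)^i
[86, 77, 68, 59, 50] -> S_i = 86 + -9*i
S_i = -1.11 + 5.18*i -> [-1.11, 4.07, 9.25, 14.43, 19.61]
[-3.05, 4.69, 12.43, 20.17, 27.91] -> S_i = -3.05 + 7.74*i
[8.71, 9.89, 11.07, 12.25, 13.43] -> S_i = 8.71 + 1.18*i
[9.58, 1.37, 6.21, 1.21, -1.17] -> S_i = Random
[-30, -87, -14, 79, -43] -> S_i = Random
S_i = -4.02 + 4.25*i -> [-4.02, 0.23, 4.48, 8.73, 12.98]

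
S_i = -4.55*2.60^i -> [-4.55, -11.83, -30.76, -79.97, -207.92]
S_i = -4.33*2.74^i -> [-4.33, -11.86, -32.51, -89.07, -244.06]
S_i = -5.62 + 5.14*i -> [-5.62, -0.48, 4.66, 9.8, 14.94]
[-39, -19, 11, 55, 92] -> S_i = Random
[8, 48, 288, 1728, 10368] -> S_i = 8*6^i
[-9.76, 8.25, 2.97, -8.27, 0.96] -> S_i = Random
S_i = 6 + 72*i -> [6, 78, 150, 222, 294]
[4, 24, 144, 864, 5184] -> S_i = 4*6^i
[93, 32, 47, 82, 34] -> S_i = Random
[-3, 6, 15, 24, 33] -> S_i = -3 + 9*i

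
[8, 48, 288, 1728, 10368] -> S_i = 8*6^i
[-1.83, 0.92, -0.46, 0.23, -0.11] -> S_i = -1.83*(-0.50)^i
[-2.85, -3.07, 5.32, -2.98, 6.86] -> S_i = Random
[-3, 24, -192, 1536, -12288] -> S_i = -3*-8^i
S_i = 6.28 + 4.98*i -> [6.28, 11.26, 16.24, 21.22, 26.2]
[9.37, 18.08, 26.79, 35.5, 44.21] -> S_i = 9.37 + 8.71*i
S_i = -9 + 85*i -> [-9, 76, 161, 246, 331]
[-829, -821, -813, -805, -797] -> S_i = -829 + 8*i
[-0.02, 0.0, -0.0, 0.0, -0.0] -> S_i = -0.02*(-0.01)^i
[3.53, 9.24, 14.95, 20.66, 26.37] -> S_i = 3.53 + 5.71*i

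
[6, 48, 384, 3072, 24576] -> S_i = 6*8^i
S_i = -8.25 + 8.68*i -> [-8.25, 0.43, 9.11, 17.79, 26.47]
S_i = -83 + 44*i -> [-83, -39, 5, 49, 93]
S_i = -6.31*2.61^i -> [-6.31, -16.47, -42.98, -112.19, -292.81]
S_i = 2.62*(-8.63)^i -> [2.62, -22.61, 195.13, -1683.97, 14532.64]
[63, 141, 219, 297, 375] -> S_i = 63 + 78*i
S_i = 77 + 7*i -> [77, 84, 91, 98, 105]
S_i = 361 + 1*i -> [361, 362, 363, 364, 365]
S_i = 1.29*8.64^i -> [1.29, 11.15, 96.3, 832.01, 7188.61]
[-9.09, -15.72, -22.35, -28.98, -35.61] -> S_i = -9.09 + -6.63*i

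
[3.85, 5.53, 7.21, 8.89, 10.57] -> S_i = 3.85 + 1.68*i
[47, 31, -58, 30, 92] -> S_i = Random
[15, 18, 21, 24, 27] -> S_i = 15 + 3*i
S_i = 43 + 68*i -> [43, 111, 179, 247, 315]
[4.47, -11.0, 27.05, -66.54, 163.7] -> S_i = 4.47*(-2.46)^i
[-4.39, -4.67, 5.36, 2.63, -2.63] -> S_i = Random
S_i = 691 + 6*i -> [691, 697, 703, 709, 715]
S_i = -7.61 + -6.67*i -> [-7.61, -14.28, -20.95, -27.62, -34.29]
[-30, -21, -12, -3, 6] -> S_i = -30 + 9*i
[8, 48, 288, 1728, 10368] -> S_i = 8*6^i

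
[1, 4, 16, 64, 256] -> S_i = 1*4^i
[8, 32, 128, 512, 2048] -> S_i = 8*4^i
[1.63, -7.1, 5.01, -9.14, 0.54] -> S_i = Random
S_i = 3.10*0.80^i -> [3.1, 2.48, 1.98, 1.59, 1.27]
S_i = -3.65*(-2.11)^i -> [-3.65, 7.7, -16.25, 34.29, -72.35]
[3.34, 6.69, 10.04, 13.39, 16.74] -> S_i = 3.34 + 3.35*i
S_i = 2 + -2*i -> [2, 0, -2, -4, -6]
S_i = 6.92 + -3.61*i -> [6.92, 3.31, -0.3, -3.91, -7.52]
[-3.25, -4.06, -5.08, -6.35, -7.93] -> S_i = -3.25*1.25^i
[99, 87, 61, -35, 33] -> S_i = Random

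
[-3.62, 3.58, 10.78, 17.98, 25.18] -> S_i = -3.62 + 7.20*i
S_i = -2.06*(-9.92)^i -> [-2.06, 20.44, -202.72, 2010.95, -19948.67]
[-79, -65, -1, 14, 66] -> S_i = Random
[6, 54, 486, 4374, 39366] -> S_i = 6*9^i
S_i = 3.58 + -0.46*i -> [3.58, 3.12, 2.66, 2.2, 1.74]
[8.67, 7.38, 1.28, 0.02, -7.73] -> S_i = Random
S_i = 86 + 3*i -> [86, 89, 92, 95, 98]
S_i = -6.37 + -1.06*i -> [-6.37, -7.43, -8.49, -9.55, -10.61]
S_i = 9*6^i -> [9, 54, 324, 1944, 11664]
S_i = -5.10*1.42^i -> [-5.1, -7.24, -10.28, -14.6, -20.74]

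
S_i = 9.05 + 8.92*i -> [9.05, 17.97, 26.89, 35.81, 44.73]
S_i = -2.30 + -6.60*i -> [-2.3, -8.9, -15.5, -22.1, -28.7]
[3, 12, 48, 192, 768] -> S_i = 3*4^i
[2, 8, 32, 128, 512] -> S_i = 2*4^i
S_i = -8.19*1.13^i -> [-8.19, -9.25, -10.46, -11.82, -13.35]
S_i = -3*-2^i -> [-3, 6, -12, 24, -48]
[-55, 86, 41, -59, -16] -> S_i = Random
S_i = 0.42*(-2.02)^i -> [0.42, -0.85, 1.71, -3.46, 6.99]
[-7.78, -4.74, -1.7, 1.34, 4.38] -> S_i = -7.78 + 3.04*i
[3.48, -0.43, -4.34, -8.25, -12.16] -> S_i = 3.48 + -3.91*i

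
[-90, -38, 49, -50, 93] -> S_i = Random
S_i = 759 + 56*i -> [759, 815, 871, 927, 983]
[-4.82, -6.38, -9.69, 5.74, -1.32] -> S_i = Random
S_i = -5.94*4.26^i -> [-5.94, -25.3, -107.8, -459.21, -1956.25]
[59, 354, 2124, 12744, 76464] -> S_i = 59*6^i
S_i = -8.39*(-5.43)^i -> [-8.39, 45.56, -247.38, 1343.26, -7293.92]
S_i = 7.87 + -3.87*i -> [7.87, 4.0, 0.13, -3.74, -7.61]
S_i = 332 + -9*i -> [332, 323, 314, 305, 296]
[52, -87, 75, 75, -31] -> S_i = Random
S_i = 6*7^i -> [6, 42, 294, 2058, 14406]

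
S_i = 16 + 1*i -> [16, 17, 18, 19, 20]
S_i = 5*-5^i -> [5, -25, 125, -625, 3125]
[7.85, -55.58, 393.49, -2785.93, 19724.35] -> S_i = 7.85*(-7.08)^i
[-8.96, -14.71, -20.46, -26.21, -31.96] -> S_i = -8.96 + -5.75*i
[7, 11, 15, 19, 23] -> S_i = 7 + 4*i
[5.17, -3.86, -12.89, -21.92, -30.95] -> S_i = 5.17 + -9.03*i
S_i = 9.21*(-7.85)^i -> [9.21, -72.3, 567.54, -4455.21, 34973.43]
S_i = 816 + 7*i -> [816, 823, 830, 837, 844]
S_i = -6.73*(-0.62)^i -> [-6.73, 4.17, -2.59, 1.6, -0.99]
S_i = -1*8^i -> [-1, -8, -64, -512, -4096]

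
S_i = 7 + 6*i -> [7, 13, 19, 25, 31]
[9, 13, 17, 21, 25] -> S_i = 9 + 4*i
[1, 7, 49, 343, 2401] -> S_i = 1*7^i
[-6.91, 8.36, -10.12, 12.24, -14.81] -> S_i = -6.91*(-1.21)^i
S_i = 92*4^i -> [92, 368, 1472, 5888, 23552]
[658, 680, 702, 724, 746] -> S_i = 658 + 22*i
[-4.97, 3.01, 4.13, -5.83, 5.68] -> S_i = Random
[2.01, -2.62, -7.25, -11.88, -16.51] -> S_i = 2.01 + -4.63*i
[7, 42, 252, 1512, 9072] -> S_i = 7*6^i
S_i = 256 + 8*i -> [256, 264, 272, 280, 288]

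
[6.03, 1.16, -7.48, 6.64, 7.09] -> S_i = Random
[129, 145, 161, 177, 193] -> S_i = 129 + 16*i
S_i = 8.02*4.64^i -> [8.02, 37.21, 172.67, 801.18, 3717.46]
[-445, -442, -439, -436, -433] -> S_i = -445 + 3*i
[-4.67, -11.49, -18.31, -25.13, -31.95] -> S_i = -4.67 + -6.82*i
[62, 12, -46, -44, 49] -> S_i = Random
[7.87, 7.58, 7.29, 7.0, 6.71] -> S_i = 7.87 + -0.29*i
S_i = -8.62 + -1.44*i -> [-8.62, -10.06, -11.5, -12.94, -14.38]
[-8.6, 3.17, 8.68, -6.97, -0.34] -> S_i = Random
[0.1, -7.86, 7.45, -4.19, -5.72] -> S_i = Random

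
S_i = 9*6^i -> [9, 54, 324, 1944, 11664]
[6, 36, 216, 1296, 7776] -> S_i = 6*6^i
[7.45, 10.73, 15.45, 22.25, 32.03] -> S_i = 7.45*1.44^i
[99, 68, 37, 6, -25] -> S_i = 99 + -31*i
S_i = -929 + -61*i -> [-929, -990, -1051, -1112, -1173]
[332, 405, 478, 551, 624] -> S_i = 332 + 73*i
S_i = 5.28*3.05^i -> [5.28, 16.1, 49.12, 149.81, 456.91]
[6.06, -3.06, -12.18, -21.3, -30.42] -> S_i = 6.06 + -9.12*i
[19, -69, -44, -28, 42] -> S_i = Random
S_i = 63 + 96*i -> [63, 159, 255, 351, 447]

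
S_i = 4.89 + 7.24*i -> [4.89, 12.13, 19.37, 26.61, 33.85]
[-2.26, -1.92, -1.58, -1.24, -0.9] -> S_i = -2.26 + 0.34*i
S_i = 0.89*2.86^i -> [0.89, 2.55, 7.28, 20.82, 59.55]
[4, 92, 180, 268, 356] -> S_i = 4 + 88*i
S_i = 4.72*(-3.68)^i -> [4.72, -17.37, 63.92, -235.23, 865.63]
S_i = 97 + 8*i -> [97, 105, 113, 121, 129]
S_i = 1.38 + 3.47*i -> [1.38, 4.85, 8.32, 11.79, 15.26]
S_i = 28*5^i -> [28, 140, 700, 3500, 17500]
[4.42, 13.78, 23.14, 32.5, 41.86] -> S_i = 4.42 + 9.36*i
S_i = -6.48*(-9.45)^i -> [-6.48, 61.24, -578.68, 5468.53, -51677.59]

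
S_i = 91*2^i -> [91, 182, 364, 728, 1456]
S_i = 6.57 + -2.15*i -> [6.57, 4.42, 2.27, 0.12, -2.03]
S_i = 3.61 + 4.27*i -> [3.61, 7.88, 12.15, 16.42, 20.69]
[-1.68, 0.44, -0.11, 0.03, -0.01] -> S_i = -1.68*(-0.26)^i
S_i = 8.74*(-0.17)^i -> [8.74, -1.49, 0.25, -0.04, 0.01]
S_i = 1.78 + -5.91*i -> [1.78, -4.13, -10.04, -15.95, -21.86]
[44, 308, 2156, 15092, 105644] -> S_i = 44*7^i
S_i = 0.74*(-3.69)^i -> [0.74, -2.73, 10.08, -37.18, 137.19]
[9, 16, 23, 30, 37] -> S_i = 9 + 7*i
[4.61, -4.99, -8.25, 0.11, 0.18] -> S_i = Random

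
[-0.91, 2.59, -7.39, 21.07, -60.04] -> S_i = -0.91*(-2.85)^i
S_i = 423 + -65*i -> [423, 358, 293, 228, 163]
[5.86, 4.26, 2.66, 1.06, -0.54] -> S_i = 5.86 + -1.60*i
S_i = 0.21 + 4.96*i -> [0.21, 5.17, 10.13, 15.09, 20.05]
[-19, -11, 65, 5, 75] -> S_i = Random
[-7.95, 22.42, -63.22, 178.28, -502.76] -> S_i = -7.95*(-2.82)^i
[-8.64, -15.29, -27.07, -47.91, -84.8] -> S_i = -8.64*1.77^i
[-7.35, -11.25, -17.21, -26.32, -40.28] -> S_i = -7.35*1.53^i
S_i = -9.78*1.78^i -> [-9.78, -17.41, -30.99, -55.16, -98.18]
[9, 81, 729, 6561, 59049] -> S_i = 9*9^i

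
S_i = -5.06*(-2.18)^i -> [-5.06, 11.03, -24.05, 52.42, -114.28]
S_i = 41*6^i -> [41, 246, 1476, 8856, 53136]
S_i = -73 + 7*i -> [-73, -66, -59, -52, -45]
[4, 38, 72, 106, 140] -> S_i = 4 + 34*i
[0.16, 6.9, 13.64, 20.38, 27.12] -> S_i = 0.16 + 6.74*i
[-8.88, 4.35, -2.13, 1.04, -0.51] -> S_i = -8.88*(-0.49)^i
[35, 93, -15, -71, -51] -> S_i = Random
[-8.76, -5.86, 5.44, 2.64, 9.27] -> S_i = Random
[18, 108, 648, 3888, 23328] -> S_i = 18*6^i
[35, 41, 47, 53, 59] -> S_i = 35 + 6*i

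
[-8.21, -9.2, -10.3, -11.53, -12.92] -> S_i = -8.21*1.12^i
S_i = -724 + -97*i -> [-724, -821, -918, -1015, -1112]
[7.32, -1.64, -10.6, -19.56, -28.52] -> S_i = 7.32 + -8.96*i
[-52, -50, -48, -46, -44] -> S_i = -52 + 2*i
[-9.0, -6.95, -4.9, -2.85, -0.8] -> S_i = -9.00 + 2.05*i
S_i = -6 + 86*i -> [-6, 80, 166, 252, 338]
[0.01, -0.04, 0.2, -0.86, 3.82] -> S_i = 0.01*(-4.42)^i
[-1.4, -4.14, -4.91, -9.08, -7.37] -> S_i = Random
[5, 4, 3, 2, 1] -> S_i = 5 + -1*i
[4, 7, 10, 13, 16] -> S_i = 4 + 3*i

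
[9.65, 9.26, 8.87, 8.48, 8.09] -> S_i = 9.65 + -0.39*i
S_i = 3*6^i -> [3, 18, 108, 648, 3888]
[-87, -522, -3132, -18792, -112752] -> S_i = -87*6^i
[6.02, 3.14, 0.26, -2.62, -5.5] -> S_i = 6.02 + -2.88*i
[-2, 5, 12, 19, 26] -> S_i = -2 + 7*i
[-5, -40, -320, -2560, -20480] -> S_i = -5*8^i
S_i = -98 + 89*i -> [-98, -9, 80, 169, 258]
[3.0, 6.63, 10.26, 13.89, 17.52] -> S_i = 3.00 + 3.63*i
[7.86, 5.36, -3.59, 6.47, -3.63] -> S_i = Random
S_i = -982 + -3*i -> [-982, -985, -988, -991, -994]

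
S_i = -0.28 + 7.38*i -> [-0.28, 7.1, 14.48, 21.86, 29.24]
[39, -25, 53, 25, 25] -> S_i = Random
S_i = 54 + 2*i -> [54, 56, 58, 60, 62]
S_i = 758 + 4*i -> [758, 762, 766, 770, 774]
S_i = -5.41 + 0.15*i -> [-5.41, -5.26, -5.11, -4.96, -4.81]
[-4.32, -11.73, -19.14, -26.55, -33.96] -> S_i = -4.32 + -7.41*i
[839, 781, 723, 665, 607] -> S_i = 839 + -58*i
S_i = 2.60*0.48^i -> [2.6, 1.25, 0.6, 0.29, 0.14]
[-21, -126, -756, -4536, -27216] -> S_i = -21*6^i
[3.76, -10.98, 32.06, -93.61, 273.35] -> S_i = 3.76*(-2.92)^i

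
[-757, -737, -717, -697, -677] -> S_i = -757 + 20*i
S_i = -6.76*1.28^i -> [-6.76, -8.65, -11.08, -14.18, -18.15]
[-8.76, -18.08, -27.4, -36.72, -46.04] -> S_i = -8.76 + -9.32*i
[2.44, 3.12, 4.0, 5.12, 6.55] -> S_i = 2.44*1.28^i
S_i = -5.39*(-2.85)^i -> [-5.39, 15.36, -43.78, 124.77, -355.61]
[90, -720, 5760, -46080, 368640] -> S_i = 90*-8^i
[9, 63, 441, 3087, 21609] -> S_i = 9*7^i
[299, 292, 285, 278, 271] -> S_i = 299 + -7*i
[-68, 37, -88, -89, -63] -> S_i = Random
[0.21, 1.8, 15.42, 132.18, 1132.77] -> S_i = 0.21*8.57^i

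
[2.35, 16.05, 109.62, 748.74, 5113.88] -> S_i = 2.35*6.83^i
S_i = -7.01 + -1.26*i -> [-7.01, -8.27, -9.53, -10.79, -12.05]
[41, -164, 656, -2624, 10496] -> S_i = 41*-4^i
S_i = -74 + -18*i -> [-74, -92, -110, -128, -146]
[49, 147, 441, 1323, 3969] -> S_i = 49*3^i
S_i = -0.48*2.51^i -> [-0.48, -1.2, -3.02, -7.59, -19.05]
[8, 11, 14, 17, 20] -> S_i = 8 + 3*i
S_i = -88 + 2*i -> [-88, -86, -84, -82, -80]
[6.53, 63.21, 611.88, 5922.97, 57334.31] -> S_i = 6.53*9.68^i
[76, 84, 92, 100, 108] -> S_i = 76 + 8*i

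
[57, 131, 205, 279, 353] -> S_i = 57 + 74*i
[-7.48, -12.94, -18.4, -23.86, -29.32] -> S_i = -7.48 + -5.46*i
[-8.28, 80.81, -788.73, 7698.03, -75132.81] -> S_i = -8.28*(-9.76)^i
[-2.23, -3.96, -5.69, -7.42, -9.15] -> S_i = -2.23 + -1.73*i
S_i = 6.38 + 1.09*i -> [6.38, 7.47, 8.56, 9.65, 10.74]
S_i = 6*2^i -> [6, 12, 24, 48, 96]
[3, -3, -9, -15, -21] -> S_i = 3 + -6*i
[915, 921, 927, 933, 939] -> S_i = 915 + 6*i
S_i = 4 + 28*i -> [4, 32, 60, 88, 116]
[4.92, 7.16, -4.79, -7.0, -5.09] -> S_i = Random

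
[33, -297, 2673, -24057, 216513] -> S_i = 33*-9^i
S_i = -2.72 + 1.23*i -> [-2.72, -1.49, -0.26, 0.97, 2.2]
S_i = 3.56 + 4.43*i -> [3.56, 7.99, 12.42, 16.85, 21.28]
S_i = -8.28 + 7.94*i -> [-8.28, -0.34, 7.6, 15.54, 23.48]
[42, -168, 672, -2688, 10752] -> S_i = 42*-4^i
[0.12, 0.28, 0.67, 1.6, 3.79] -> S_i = 0.12*2.37^i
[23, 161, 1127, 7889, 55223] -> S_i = 23*7^i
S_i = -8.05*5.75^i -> [-8.05, -46.29, -266.15, -1530.38, -8799.69]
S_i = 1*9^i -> [1, 9, 81, 729, 6561]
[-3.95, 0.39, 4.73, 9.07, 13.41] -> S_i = -3.95 + 4.34*i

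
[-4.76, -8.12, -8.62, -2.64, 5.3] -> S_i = Random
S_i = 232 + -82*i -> [232, 150, 68, -14, -96]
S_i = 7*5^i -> [7, 35, 175, 875, 4375]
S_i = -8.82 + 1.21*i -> [-8.82, -7.61, -6.4, -5.19, -3.98]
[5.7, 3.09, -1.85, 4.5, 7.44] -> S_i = Random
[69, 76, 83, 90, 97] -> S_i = 69 + 7*i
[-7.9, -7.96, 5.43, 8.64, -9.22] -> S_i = Random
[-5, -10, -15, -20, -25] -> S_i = -5 + -5*i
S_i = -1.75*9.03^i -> [-1.75, -15.8, -142.7, -1288.55, -11635.61]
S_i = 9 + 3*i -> [9, 12, 15, 18, 21]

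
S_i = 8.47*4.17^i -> [8.47, 35.32, 147.28, 614.17, 2561.11]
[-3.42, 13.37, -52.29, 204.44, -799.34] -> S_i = -3.42*(-3.91)^i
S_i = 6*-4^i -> [6, -24, 96, -384, 1536]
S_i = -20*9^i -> [-20, -180, -1620, -14580, -131220]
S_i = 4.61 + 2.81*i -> [4.61, 7.42, 10.23, 13.04, 15.85]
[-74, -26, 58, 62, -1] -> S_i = Random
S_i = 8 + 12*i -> [8, 20, 32, 44, 56]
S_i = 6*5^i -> [6, 30, 150, 750, 3750]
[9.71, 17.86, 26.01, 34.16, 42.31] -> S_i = 9.71 + 8.15*i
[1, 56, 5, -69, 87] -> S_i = Random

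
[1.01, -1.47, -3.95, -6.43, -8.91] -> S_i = 1.01 + -2.48*i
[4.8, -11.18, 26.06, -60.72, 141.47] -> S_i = 4.80*(-2.33)^i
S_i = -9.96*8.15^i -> [-9.96, -81.17, -661.57, -5391.78, -43943.01]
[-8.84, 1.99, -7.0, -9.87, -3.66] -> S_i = Random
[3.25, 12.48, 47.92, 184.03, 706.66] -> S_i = 3.25*3.84^i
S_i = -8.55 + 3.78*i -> [-8.55, -4.77, -0.99, 2.79, 6.57]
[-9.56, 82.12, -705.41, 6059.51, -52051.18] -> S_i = -9.56*(-8.59)^i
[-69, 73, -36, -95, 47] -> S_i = Random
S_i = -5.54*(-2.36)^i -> [-5.54, 13.07, -30.86, 72.82, -171.85]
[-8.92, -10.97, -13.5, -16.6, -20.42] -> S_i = -8.92*1.23^i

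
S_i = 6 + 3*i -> [6, 9, 12, 15, 18]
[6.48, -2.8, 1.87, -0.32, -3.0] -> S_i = Random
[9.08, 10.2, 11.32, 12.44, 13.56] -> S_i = 9.08 + 1.12*i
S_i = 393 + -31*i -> [393, 362, 331, 300, 269]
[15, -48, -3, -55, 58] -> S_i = Random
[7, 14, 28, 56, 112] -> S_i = 7*2^i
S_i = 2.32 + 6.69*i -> [2.32, 9.01, 15.7, 22.39, 29.08]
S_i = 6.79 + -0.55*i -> [6.79, 6.24, 5.69, 5.14, 4.59]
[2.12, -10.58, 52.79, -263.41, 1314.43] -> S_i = 2.12*(-4.99)^i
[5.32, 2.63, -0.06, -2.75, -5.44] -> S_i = 5.32 + -2.69*i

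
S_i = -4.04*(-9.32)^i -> [-4.04, 37.65, -350.92, 3270.61, -30482.11]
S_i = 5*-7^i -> [5, -35, 245, -1715, 12005]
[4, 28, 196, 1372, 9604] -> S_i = 4*7^i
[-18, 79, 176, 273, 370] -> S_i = -18 + 97*i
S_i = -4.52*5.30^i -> [-4.52, -23.96, -126.97, -672.92, -3566.5]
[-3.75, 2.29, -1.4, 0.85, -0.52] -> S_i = -3.75*(-0.61)^i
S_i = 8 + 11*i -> [8, 19, 30, 41, 52]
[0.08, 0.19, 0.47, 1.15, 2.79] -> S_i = 0.08*2.43^i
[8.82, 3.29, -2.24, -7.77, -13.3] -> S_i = 8.82 + -5.53*i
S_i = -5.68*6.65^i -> [-5.68, -37.77, -251.18, -1670.37, -11107.98]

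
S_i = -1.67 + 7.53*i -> [-1.67, 5.86, 13.39, 20.92, 28.45]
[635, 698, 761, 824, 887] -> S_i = 635 + 63*i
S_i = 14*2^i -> [14, 28, 56, 112, 224]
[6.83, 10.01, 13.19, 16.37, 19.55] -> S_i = 6.83 + 3.18*i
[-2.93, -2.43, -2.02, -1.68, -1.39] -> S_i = -2.93*0.83^i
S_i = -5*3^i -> [-5, -15, -45, -135, -405]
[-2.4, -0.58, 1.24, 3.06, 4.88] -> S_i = -2.40 + 1.82*i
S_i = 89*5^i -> [89, 445, 2225, 11125, 55625]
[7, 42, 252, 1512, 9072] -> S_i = 7*6^i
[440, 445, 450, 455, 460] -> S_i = 440 + 5*i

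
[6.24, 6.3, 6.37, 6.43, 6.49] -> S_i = 6.24*1.01^i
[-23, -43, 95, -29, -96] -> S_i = Random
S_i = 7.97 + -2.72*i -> [7.97, 5.25, 2.53, -0.19, -2.91]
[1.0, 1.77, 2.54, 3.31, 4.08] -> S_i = 1.00 + 0.77*i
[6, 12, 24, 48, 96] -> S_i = 6*2^i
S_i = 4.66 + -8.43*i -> [4.66, -3.77, -12.2, -20.63, -29.06]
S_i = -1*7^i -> [-1, -7, -49, -343, -2401]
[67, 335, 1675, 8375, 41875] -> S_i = 67*5^i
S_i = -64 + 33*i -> [-64, -31, 2, 35, 68]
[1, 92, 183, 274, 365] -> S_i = 1 + 91*i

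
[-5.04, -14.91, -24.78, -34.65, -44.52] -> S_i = -5.04 + -9.87*i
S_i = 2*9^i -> [2, 18, 162, 1458, 13122]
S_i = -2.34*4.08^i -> [-2.34, -9.55, -38.95, -158.93, -648.42]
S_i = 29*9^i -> [29, 261, 2349, 21141, 190269]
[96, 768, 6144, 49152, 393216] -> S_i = 96*8^i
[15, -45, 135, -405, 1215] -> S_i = 15*-3^i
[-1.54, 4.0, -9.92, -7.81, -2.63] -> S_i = Random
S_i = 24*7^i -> [24, 168, 1176, 8232, 57624]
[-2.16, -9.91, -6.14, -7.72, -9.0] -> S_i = Random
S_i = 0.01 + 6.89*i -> [0.01, 6.9, 13.79, 20.68, 27.57]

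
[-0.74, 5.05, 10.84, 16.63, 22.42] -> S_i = -0.74 + 5.79*i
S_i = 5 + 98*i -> [5, 103, 201, 299, 397]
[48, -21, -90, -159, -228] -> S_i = 48 + -69*i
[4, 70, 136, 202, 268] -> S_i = 4 + 66*i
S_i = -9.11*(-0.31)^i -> [-9.11, 2.82, -0.88, 0.27, -0.08]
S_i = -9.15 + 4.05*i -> [-9.15, -5.1, -1.05, 3.0, 7.05]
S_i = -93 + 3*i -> [-93, -90, -87, -84, -81]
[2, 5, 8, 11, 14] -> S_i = 2 + 3*i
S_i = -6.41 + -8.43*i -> [-6.41, -14.84, -23.27, -31.7, -40.13]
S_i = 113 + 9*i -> [113, 122, 131, 140, 149]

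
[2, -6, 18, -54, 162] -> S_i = 2*-3^i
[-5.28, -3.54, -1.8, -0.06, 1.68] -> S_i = -5.28 + 1.74*i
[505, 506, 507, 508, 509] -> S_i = 505 + 1*i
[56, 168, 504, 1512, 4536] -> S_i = 56*3^i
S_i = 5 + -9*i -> [5, -4, -13, -22, -31]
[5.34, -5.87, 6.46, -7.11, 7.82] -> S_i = 5.34*(-1.10)^i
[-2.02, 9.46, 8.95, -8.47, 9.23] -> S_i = Random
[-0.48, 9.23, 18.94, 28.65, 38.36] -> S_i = -0.48 + 9.71*i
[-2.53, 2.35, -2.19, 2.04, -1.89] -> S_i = -2.53*(-0.93)^i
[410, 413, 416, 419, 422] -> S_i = 410 + 3*i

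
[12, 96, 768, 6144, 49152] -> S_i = 12*8^i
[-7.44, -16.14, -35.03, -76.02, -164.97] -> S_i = -7.44*2.17^i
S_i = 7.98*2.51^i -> [7.98, 20.03, 50.27, 126.19, 316.74]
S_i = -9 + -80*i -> [-9, -89, -169, -249, -329]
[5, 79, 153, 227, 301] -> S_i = 5 + 74*i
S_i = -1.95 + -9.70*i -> [-1.95, -11.65, -21.35, -31.05, -40.75]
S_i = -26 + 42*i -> [-26, 16, 58, 100, 142]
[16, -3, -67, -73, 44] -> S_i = Random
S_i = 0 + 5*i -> [0, 5, 10, 15, 20]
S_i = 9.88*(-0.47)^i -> [9.88, -4.64, 2.18, -1.03, 0.48]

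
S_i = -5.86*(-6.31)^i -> [-5.86, 36.98, -233.32, 1472.26, -9289.99]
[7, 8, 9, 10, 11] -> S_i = 7 + 1*i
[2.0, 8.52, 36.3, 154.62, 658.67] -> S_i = 2.00*4.26^i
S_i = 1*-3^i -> [1, -3, 9, -27, 81]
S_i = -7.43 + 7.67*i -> [-7.43, 0.24, 7.91, 15.58, 23.25]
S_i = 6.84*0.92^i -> [6.84, 6.29, 5.79, 5.33, 4.9]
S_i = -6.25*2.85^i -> [-6.25, -17.81, -50.77, -144.68, -412.34]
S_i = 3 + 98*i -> [3, 101, 199, 297, 395]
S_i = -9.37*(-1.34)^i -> [-9.37, 12.56, -16.82, 22.55, -30.21]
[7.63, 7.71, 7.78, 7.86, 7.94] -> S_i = 7.63*1.01^i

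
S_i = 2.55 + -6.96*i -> [2.55, -4.41, -11.37, -18.33, -25.29]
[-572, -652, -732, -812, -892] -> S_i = -572 + -80*i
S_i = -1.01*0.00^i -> [-1.01, -0.0, -0.0, -0.0, -0.0]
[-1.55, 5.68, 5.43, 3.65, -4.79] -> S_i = Random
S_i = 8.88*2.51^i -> [8.88, 22.29, 55.94, 140.42, 352.46]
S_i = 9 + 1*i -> [9, 10, 11, 12, 13]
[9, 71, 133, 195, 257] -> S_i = 9 + 62*i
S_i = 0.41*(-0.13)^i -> [0.41, -0.05, 0.01, -0.0, 0.0]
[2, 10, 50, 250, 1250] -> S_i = 2*5^i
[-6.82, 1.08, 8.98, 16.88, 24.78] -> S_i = -6.82 + 7.90*i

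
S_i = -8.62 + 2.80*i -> [-8.62, -5.82, -3.02, -0.22, 2.58]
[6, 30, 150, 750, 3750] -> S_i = 6*5^i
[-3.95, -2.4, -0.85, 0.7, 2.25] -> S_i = -3.95 + 1.55*i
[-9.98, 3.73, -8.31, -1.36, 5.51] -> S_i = Random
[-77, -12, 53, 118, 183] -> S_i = -77 + 65*i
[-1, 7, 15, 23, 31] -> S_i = -1 + 8*i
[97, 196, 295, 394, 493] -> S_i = 97 + 99*i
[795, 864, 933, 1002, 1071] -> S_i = 795 + 69*i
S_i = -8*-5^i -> [-8, 40, -200, 1000, -5000]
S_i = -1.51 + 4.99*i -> [-1.51, 3.48, 8.47, 13.46, 18.45]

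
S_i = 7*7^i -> [7, 49, 343, 2401, 16807]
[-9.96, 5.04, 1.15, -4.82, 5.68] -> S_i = Random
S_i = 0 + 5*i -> [0, 5, 10, 15, 20]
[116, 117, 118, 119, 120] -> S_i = 116 + 1*i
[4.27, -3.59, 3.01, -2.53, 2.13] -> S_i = 4.27*(-0.84)^i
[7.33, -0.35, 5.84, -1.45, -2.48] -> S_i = Random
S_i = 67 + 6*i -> [67, 73, 79, 85, 91]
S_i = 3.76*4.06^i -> [3.76, 15.27, 61.98, 251.63, 1021.63]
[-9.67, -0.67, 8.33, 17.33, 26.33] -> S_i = -9.67 + 9.00*i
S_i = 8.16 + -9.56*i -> [8.16, -1.4, -10.96, -20.52, -30.08]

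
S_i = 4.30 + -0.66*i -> [4.3, 3.64, 2.98, 2.32, 1.66]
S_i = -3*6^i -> [-3, -18, -108, -648, -3888]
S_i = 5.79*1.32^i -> [5.79, 7.64, 10.09, 13.32, 17.58]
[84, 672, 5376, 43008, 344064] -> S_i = 84*8^i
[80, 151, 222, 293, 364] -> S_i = 80 + 71*i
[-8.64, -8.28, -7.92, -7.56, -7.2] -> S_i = -8.64 + 0.36*i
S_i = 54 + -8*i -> [54, 46, 38, 30, 22]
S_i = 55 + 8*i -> [55, 63, 71, 79, 87]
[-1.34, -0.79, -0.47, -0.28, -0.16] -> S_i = -1.34*0.59^i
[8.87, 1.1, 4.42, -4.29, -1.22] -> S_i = Random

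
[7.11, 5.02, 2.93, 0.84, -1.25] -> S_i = 7.11 + -2.09*i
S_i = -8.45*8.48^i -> [-8.45, -71.66, -607.64, -5152.81, -43695.84]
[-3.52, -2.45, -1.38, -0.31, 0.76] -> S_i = -3.52 + 1.07*i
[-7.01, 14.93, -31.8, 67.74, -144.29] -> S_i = -7.01*(-2.13)^i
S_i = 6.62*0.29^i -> [6.62, 1.92, 0.56, 0.16, 0.05]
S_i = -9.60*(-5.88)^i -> [-9.6, 56.45, -331.91, 1951.66, -11475.74]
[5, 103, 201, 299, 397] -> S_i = 5 + 98*i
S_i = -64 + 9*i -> [-64, -55, -46, -37, -28]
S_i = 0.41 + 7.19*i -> [0.41, 7.6, 14.79, 21.98, 29.17]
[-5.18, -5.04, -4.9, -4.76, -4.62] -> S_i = -5.18 + 0.14*i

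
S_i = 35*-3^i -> [35, -105, 315, -945, 2835]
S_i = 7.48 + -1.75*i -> [7.48, 5.73, 3.98, 2.23, 0.48]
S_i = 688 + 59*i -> [688, 747, 806, 865, 924]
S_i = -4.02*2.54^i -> [-4.02, -10.21, -25.94, -65.88, -167.33]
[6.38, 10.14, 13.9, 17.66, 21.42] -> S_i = 6.38 + 3.76*i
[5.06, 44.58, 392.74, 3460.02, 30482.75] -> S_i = 5.06*8.81^i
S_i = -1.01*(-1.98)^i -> [-1.01, 2.0, -3.96, 7.84, -15.52]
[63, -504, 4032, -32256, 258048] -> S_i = 63*-8^i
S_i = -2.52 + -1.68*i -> [-2.52, -4.2, -5.88, -7.56, -9.24]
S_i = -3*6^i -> [-3, -18, -108, -648, -3888]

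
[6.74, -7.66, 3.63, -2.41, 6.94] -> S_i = Random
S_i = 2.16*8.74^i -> [2.16, 18.88, 165.0, 1442.08, 12603.74]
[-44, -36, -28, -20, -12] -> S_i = -44 + 8*i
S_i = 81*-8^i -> [81, -648, 5184, -41472, 331776]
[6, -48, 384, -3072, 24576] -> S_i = 6*-8^i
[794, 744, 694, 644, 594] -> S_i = 794 + -50*i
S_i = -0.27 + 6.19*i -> [-0.27, 5.92, 12.11, 18.3, 24.49]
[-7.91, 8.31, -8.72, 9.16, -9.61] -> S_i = -7.91*(-1.05)^i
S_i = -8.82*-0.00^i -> [-8.82, 0.0, -0.0, 0.0, -0.0]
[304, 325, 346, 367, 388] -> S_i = 304 + 21*i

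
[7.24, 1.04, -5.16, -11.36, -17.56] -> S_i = 7.24 + -6.20*i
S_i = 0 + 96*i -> [0, 96, 192, 288, 384]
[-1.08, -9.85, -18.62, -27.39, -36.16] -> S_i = -1.08 + -8.77*i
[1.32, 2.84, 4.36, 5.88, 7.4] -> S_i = 1.32 + 1.52*i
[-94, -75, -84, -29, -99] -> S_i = Random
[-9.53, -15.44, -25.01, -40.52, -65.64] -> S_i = -9.53*1.62^i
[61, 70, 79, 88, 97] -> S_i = 61 + 9*i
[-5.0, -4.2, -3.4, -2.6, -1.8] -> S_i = -5.00 + 0.80*i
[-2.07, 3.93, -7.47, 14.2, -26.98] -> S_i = -2.07*(-1.90)^i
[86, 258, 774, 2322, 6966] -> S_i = 86*3^i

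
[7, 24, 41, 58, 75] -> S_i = 7 + 17*i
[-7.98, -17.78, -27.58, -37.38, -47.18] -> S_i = -7.98 + -9.80*i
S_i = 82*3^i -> [82, 246, 738, 2214, 6642]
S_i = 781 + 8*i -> [781, 789, 797, 805, 813]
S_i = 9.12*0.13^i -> [9.12, 1.19, 0.15, 0.02, 0.0]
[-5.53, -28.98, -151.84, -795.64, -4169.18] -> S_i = -5.53*5.24^i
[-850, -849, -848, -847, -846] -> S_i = -850 + 1*i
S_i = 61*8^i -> [61, 488, 3904, 31232, 249856]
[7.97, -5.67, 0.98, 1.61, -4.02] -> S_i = Random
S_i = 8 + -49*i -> [8, -41, -90, -139, -188]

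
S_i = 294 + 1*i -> [294, 295, 296, 297, 298]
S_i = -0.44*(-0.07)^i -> [-0.44, 0.03, -0.0, 0.0, -0.0]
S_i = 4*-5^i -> [4, -20, 100, -500, 2500]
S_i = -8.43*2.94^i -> [-8.43, -24.78, -72.87, -214.22, -629.82]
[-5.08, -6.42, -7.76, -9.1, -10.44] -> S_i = -5.08 + -1.34*i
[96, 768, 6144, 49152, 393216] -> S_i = 96*8^i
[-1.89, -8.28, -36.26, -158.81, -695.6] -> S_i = -1.89*4.38^i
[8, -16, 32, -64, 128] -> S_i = 8*-2^i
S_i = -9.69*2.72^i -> [-9.69, -26.36, -71.69, -195.0, -530.39]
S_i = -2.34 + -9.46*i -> [-2.34, -11.8, -21.26, -30.72, -40.18]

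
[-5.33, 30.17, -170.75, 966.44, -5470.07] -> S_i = -5.33*(-5.66)^i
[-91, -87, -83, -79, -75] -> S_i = -91 + 4*i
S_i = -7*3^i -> [-7, -21, -63, -189, -567]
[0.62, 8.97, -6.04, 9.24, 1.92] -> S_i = Random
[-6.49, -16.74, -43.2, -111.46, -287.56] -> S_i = -6.49*2.58^i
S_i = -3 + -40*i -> [-3, -43, -83, -123, -163]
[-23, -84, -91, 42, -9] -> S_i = Random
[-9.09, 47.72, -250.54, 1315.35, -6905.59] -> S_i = -9.09*(-5.25)^i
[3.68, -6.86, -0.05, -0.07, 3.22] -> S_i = Random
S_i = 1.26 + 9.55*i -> [1.26, 10.81, 20.36, 29.91, 39.46]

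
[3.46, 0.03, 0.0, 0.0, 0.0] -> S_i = 3.46*0.01^i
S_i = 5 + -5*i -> [5, 0, -5, -10, -15]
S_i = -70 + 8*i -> [-70, -62, -54, -46, -38]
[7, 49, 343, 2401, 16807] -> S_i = 7*7^i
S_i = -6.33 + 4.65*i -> [-6.33, -1.68, 2.97, 7.62, 12.27]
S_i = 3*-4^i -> [3, -12, 48, -192, 768]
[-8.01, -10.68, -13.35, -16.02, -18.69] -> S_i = -8.01 + -2.67*i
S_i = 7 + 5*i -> [7, 12, 17, 22, 27]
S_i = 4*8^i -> [4, 32, 256, 2048, 16384]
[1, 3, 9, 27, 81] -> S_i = 1*3^i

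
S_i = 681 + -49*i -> [681, 632, 583, 534, 485]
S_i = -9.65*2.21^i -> [-9.65, -21.33, -47.13, -104.16, -230.2]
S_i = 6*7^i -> [6, 42, 294, 2058, 14406]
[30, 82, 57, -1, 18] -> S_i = Random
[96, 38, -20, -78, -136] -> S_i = 96 + -58*i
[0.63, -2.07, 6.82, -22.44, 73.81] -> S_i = 0.63*(-3.29)^i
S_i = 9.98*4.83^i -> [9.98, 48.2, 232.82, 1124.53, 5431.49]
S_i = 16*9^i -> [16, 144, 1296, 11664, 104976]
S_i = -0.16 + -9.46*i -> [-0.16, -9.62, -19.08, -28.54, -38.0]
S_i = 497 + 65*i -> [497, 562, 627, 692, 757]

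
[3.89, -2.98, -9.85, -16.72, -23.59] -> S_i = 3.89 + -6.87*i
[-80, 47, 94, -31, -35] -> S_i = Random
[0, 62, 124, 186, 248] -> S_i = 0 + 62*i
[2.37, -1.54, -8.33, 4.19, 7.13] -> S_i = Random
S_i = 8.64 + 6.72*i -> [8.64, 15.36, 22.08, 28.8, 35.52]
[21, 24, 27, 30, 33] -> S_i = 21 + 3*i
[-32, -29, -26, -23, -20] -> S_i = -32 + 3*i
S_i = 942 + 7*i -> [942, 949, 956, 963, 970]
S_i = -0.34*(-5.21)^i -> [-0.34, 1.77, -9.23, 48.08, -250.51]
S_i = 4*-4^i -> [4, -16, 64, -256, 1024]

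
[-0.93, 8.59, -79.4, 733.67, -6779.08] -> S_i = -0.93*(-9.24)^i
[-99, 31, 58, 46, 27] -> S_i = Random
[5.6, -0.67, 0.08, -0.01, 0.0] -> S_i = 5.60*(-0.12)^i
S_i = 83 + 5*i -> [83, 88, 93, 98, 103]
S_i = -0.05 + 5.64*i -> [-0.05, 5.59, 11.23, 16.87, 22.51]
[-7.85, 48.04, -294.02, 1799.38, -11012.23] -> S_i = -7.85*(-6.12)^i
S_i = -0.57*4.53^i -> [-0.57, -2.58, -11.7, -52.99, -240.03]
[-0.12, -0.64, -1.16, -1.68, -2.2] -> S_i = -0.12 + -0.52*i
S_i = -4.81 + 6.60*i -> [-4.81, 1.79, 8.39, 14.99, 21.59]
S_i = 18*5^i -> [18, 90, 450, 2250, 11250]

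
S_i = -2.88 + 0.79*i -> [-2.88, -2.09, -1.3, -0.51, 0.28]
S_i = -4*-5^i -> [-4, 20, -100, 500, -2500]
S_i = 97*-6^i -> [97, -582, 3492, -20952, 125712]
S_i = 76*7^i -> [76, 532, 3724, 26068, 182476]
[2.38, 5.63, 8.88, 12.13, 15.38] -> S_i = 2.38 + 3.25*i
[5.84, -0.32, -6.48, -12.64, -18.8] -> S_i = 5.84 + -6.16*i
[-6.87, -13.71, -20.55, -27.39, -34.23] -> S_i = -6.87 + -6.84*i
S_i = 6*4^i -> [6, 24, 96, 384, 1536]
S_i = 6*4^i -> [6, 24, 96, 384, 1536]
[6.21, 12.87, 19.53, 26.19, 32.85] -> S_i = 6.21 + 6.66*i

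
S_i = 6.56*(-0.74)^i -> [6.56, -4.85, 3.59, -2.66, 1.97]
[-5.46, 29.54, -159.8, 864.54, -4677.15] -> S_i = -5.46*(-5.41)^i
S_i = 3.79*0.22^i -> [3.79, 0.83, 0.18, 0.04, 0.01]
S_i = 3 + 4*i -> [3, 7, 11, 15, 19]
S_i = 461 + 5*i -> [461, 466, 471, 476, 481]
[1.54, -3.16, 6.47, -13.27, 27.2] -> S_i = 1.54*(-2.05)^i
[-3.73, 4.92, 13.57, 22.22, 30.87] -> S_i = -3.73 + 8.65*i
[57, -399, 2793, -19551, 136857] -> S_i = 57*-7^i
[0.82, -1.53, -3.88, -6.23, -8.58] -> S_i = 0.82 + -2.35*i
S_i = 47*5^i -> [47, 235, 1175, 5875, 29375]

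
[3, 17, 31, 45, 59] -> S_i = 3 + 14*i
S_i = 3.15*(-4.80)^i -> [3.15, -15.12, 72.58, -348.36, 1672.15]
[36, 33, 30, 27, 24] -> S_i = 36 + -3*i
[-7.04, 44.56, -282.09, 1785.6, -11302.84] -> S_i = -7.04*(-6.33)^i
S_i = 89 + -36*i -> [89, 53, 17, -19, -55]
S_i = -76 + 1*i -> [-76, -75, -74, -73, -72]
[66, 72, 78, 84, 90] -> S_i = 66 + 6*i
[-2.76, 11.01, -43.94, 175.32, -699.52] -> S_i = -2.76*(-3.99)^i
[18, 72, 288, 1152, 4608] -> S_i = 18*4^i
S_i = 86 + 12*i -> [86, 98, 110, 122, 134]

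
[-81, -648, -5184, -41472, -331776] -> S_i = -81*8^i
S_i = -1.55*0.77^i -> [-1.55, -1.19, -0.92, -0.71, -0.54]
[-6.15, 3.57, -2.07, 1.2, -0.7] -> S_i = -6.15*(-0.58)^i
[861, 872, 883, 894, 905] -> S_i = 861 + 11*i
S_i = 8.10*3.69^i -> [8.1, 29.89, 110.29, 406.97, 1501.73]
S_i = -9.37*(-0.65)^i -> [-9.37, 6.09, -3.96, 2.57, -1.67]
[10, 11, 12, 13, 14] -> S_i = 10 + 1*i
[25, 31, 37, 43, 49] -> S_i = 25 + 6*i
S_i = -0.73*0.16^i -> [-0.73, -0.12, -0.02, -0.0, -0.0]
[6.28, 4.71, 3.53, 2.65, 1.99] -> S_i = 6.28*0.75^i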